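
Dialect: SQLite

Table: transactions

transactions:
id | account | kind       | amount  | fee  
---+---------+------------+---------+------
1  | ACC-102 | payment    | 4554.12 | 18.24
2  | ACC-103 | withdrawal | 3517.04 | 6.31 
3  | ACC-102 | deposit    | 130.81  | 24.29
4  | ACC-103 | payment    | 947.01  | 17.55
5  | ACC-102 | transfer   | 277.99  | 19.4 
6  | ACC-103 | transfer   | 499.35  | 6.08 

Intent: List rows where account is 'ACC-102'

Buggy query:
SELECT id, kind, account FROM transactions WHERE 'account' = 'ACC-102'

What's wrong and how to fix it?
Bug: 'account' in single quotes is a string literal, not the column; the comparison is literal-vs-literal and never true

Fix: Remove the quotes around the column name (or use double quotes for an identifier)

Corrected query:
SELECT id, kind, account FROM transactions WHERE account = 'ACC-102'

Result:
id | kind     | account
---+----------+--------
1  | payment  | ACC-102
3  | deposit  | ACC-102
5  | transfer | ACC-102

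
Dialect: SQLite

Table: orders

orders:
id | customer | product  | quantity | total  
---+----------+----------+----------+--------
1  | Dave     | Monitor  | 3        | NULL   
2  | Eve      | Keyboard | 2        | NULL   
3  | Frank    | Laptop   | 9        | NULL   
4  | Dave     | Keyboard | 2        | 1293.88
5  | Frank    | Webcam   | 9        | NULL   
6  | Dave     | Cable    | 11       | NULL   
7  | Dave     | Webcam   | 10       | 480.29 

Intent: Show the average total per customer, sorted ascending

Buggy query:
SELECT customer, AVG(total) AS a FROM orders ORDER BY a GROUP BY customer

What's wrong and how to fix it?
Bug: ORDER BY appears before GROUP BY; SQL clause order requires GROUP BY first

Fix: Move ORDER BY to the end, after GROUP BY

Corrected query:
SELECT customer, AVG(total) AS a FROM orders GROUP BY customer ORDER BY a

Result:
customer | a      
---------+--------
Eve      | NULL   
Frank    | NULL   
Dave     | 887.085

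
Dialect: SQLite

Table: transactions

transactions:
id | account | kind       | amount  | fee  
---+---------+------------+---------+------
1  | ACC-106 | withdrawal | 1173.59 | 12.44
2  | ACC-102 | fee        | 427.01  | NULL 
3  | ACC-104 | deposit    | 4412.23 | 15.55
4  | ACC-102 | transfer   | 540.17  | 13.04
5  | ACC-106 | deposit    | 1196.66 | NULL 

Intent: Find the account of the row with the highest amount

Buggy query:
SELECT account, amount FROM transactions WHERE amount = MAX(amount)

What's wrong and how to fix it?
Bug: WHERE is evaluated per row; an aggregate over the whole table isn't defined there

Fix: Wrap MAX in a scalar subquery so WHERE compares against a single value

Corrected query:
SELECT account, amount FROM transactions WHERE amount = (SELECT MAX(amount) FROM transactions)

Result:
account | amount 
--------+--------
ACC-104 | 4412.23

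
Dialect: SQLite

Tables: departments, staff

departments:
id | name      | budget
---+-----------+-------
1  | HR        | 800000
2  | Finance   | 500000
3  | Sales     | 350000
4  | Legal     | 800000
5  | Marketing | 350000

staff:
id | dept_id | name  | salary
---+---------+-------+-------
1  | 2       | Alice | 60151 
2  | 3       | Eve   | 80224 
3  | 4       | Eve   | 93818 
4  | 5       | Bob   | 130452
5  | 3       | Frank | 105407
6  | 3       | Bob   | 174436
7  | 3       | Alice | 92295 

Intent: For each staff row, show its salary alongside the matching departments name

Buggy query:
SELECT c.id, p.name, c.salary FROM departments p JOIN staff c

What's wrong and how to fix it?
Bug: Missing join condition: each staff row is matched to all departments rows instead of just its own

Fix: Add ON c.dept_id = p.id to the JOIN

Corrected query:
SELECT c.id, p.name, c.salary FROM departments p JOIN staff c ON c.dept_id = p.id

Result:
id | name      | salary
---+-----------+-------
1  | Finance   | 60151 
2  | Sales     | 80224 
3  | Legal     | 93818 
4  | Marketing | 130452
5  | Sales     | 105407
6  | Sales     | 174436
7  | Sales     | 92295 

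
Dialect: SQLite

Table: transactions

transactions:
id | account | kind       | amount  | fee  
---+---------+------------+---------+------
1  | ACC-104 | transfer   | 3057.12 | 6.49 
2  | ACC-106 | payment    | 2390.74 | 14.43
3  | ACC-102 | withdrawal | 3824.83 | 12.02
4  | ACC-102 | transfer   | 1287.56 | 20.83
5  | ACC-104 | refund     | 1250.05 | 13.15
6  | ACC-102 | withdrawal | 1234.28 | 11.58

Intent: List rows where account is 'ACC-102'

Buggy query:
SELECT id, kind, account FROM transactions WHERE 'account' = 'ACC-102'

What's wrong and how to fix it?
Bug: Single quotes denote string literals in SQL; the column name is being compared as a constant string

Fix: Reference the column as account without single quotes

Corrected query:
SELECT id, kind, account FROM transactions WHERE account = 'ACC-102'

Result:
id | kind       | account
---+------------+--------
3  | withdrawal | ACC-102
4  | transfer   | ACC-102
6  | withdrawal | ACC-102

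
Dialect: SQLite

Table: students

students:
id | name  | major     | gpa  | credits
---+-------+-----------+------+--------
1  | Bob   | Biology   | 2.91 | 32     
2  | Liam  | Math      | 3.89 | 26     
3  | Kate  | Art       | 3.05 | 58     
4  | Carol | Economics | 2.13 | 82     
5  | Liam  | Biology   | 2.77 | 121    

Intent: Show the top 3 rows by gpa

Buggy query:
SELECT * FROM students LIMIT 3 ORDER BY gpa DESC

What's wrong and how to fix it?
Bug: LIMIT must come after ORDER BY

Fix: Swap the clauses: ORDER BY first, then LIMIT

Corrected query:
SELECT * FROM students ORDER BY gpa DESC LIMIT 3

Result:
id | name | major   | gpa  | credits
---+------+---------+------+--------
2  | Liam | Math    | 3.89 | 26     
3  | Kate | Art     | 3.05 | 58     
1  | Bob  | Biology | 2.91 | 32     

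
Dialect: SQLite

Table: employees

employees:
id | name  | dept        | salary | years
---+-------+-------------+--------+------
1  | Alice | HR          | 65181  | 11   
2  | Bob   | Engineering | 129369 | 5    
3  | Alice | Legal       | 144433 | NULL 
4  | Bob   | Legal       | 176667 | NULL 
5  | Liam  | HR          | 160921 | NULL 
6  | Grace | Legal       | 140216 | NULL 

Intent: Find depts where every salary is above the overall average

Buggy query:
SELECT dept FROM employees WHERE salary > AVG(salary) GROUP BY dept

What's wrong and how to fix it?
Bug: AVG() is an aggregate; it can't sit directly in WHERE

Fix: Use a subquery for AVG and a HAVING MIN(...) filter so the condition holds for every row in the group

Corrected query:
SELECT dept FROM employees GROUP BY dept HAVING MIN(salary) > (SELECT AVG(salary) FROM employees)

Result:
dept 
-----
Legal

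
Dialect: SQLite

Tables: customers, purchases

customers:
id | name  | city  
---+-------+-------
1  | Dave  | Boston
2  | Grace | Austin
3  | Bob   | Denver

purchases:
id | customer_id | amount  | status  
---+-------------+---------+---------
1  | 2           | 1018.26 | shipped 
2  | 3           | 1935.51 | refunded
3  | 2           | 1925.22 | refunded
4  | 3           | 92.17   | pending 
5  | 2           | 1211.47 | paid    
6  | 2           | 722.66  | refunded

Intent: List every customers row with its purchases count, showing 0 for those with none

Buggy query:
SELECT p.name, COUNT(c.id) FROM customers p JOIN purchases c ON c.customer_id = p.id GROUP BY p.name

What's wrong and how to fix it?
Bug: An inner join excludes parents with zero children

Fix: Use LEFT JOIN so parents without children still appear (COUNT(c.id) gives 0)

Corrected query:
SELECT p.name, COUNT(c.id) FROM customers p LEFT JOIN purchases c ON c.customer_id = p.id GROUP BY p.name

Result:
name  | COUNT(c.id)
------+------------
Bob   | 2          
Dave  | 0          
Grace | 4          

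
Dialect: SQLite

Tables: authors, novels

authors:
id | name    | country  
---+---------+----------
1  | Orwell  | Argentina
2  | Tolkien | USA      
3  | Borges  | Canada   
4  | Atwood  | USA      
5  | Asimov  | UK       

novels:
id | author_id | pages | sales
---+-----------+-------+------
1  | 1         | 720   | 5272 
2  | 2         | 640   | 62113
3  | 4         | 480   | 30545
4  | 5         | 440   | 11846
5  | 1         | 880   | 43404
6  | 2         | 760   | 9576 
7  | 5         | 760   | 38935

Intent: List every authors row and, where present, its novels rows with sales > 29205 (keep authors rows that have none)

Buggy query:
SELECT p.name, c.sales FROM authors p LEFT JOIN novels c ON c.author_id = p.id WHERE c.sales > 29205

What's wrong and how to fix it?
Bug: Filtering c.sales in WHERE discards the NULL rows produced by LEFT JOIN, turning it into an inner join

Fix: Put 'c.sales > 29205' in the JOIN's ON clause instead of WHERE

Corrected query:
SELECT p.name, c.sales FROM authors p LEFT JOIN novels c ON c.author_id = p.id AND c.sales > 29205

Result:
name    | sales
--------+------
Orwell  | 43404
Tolkien | 62113
Borges  | NULL 
Atwood  | 30545
Asimov  | 38935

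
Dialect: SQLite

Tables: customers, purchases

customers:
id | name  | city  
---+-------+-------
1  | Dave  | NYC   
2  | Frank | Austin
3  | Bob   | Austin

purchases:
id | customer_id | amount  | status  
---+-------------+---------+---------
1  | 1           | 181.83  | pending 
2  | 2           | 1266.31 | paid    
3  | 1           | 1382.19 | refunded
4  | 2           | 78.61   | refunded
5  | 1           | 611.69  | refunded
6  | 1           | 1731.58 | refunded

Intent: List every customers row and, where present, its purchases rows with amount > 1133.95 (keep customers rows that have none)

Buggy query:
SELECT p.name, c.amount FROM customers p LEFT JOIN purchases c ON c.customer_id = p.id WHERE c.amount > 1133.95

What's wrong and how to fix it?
Bug: Filtering c.amount in WHERE discards the NULL rows produced by LEFT JOIN, turning it into an inner join

Fix: Move the right-table condition into the ON clause so unmatched parents are kept

Corrected query:
SELECT p.name, c.amount FROM customers p LEFT JOIN purchases c ON c.customer_id = p.id AND c.amount > 1133.95

Result:
name  | amount 
------+--------
Dave  | 1382.19
Dave  | 1731.58
Frank | 1266.31
Bob   | NULL   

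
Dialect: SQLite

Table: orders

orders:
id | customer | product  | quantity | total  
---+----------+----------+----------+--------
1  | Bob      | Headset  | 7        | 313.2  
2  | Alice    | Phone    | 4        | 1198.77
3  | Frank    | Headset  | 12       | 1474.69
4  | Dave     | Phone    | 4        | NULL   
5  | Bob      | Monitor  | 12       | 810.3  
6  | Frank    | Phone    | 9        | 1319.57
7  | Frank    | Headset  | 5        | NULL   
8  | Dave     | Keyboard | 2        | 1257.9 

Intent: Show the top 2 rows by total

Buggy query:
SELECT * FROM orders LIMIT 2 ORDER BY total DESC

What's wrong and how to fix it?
Bug: ORDER BY cannot follow LIMIT; LIMIT is the final clause

Fix: Sort with ORDER BY, then apply LIMIT

Corrected query:
SELECT * FROM orders ORDER BY total DESC LIMIT 2

Result:
id | customer | product | quantity | total  
---+----------+---------+----------+--------
3  | Frank    | Headset | 12       | 1474.69
6  | Frank    | Phone   | 9        | 1319.57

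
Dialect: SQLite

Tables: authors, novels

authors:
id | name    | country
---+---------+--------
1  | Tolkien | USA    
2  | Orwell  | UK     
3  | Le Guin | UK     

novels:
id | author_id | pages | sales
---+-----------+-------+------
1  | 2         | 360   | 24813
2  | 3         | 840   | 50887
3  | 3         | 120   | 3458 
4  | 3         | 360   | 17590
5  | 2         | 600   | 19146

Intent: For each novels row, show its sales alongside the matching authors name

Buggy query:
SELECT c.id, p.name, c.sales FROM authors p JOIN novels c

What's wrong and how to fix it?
Bug: JOIN with no ON clause produces a cartesian product; every novels row pairs with every authors row

Fix: Specify the join condition linking the foreign key to the parent id

Corrected query:
SELECT c.id, p.name, c.sales FROM authors p JOIN novels c ON c.author_id = p.id

Result:
id | name    | sales
---+---------+------
1  | Orwell  | 24813
2  | Le Guin | 50887
3  | Le Guin | 3458 
4  | Le Guin | 17590
5  | Orwell  | 19146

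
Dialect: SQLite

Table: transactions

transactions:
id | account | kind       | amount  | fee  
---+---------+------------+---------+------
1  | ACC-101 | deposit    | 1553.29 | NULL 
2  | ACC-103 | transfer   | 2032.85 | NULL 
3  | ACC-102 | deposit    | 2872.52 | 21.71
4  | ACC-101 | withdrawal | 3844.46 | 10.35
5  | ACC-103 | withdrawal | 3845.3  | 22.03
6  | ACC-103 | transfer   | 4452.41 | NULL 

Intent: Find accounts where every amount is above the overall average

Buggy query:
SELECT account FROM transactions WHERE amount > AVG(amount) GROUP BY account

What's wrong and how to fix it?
Bug: WHERE evaluates per row before aggregation, so AVG() is unavailable

Fix: Use a subquery for AVG and a HAVING MIN(...) filter so the condition holds for every row in the group

Corrected query:
SELECT account FROM transactions GROUP BY account HAVING MIN(amount) > (SELECT AVG(amount) FROM transactions)

Result:
(no rows)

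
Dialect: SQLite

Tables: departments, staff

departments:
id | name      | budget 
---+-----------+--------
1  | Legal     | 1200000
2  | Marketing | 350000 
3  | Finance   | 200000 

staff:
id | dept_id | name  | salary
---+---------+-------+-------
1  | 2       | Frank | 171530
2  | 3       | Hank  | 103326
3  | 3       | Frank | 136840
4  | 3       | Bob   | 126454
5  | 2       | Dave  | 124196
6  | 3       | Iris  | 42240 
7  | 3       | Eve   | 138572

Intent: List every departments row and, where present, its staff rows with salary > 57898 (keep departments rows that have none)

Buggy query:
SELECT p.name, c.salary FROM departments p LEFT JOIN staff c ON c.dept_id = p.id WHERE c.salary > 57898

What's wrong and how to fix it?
Bug: Filtering c.salary in WHERE discards the NULL rows produced by LEFT JOIN, turning it into an inner join

Fix: Put 'c.salary > 57898' in the JOIN's ON clause instead of WHERE

Corrected query:
SELECT p.name, c.salary FROM departments p LEFT JOIN staff c ON c.dept_id = p.id AND c.salary > 57898

Result:
name      | salary
----------+-------
Legal     | NULL  
Marketing | 124196
Marketing | 171530
Finance   | 103326
Finance   | 126454
Finance   | 136840
Finance   | 138572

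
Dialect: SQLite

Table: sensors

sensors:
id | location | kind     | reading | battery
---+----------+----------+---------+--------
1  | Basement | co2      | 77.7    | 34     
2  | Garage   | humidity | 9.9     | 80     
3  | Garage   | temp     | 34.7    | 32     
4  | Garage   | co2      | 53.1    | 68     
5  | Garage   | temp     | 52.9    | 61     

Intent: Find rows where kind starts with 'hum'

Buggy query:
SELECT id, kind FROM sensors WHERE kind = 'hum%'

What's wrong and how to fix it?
Bug: Wildcards only work with LIKE; '=' treats '%' as a literal character

Fix: Replace '=' with LIKE so 'hum%' is treated as a pattern

Corrected query:
SELECT id, kind FROM sensors WHERE kind LIKE 'hum%'

Result:
id | kind    
---+---------
2  | humidity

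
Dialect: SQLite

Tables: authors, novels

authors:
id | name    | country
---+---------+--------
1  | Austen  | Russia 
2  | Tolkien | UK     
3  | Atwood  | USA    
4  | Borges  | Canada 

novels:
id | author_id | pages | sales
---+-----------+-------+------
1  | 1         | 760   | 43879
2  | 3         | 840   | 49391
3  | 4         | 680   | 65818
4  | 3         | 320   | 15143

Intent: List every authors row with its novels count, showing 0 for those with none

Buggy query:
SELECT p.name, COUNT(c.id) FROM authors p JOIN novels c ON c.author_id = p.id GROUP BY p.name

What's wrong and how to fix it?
Bug: INNER JOIN drops authors rows that have no matching novels rows

Fix: Switch to LEFT JOIN to retain unmatched parent rows

Corrected query:
SELECT p.name, COUNT(c.id) FROM authors p LEFT JOIN novels c ON c.author_id = p.id GROUP BY p.name

Result:
name    | COUNT(c.id)
--------+------------
Atwood  | 2          
Austen  | 1          
Borges  | 1          
Tolkien | 0          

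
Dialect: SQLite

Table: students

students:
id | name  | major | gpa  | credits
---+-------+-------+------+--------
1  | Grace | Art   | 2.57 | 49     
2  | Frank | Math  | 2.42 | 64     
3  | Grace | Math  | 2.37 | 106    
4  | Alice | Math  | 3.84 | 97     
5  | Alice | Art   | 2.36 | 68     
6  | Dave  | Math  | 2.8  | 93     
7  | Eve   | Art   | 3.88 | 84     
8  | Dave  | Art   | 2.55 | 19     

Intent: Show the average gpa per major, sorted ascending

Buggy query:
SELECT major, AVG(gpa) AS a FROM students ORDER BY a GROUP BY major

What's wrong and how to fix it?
Bug: GROUP BY must precede ORDER BY

Fix: Reorder: SELECT … FROM … GROUP BY … ORDER BY …

Corrected query:
SELECT major, AVG(gpa) AS a FROM students GROUP BY major ORDER BY a

Result:
major | a     
------+-------
Art   | 2.84  
Math  | 2.8575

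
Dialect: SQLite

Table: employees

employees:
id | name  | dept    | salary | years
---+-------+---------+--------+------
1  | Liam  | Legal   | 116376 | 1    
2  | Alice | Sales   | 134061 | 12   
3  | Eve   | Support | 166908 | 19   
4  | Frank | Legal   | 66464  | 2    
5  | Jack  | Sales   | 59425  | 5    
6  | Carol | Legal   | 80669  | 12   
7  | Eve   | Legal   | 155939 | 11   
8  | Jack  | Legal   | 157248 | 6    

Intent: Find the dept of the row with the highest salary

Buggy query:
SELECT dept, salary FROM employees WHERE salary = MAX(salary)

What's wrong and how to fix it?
Bug: WHERE is evaluated per row; an aggregate over the whole table isn't defined there

Fix: Use a subquery: WHERE salary = (SELECT MAX(salary) FROM employees)

Corrected query:
SELECT dept, salary FROM employees WHERE salary = (SELECT MAX(salary) FROM employees)

Result:
dept    | salary
--------+-------
Support | 166908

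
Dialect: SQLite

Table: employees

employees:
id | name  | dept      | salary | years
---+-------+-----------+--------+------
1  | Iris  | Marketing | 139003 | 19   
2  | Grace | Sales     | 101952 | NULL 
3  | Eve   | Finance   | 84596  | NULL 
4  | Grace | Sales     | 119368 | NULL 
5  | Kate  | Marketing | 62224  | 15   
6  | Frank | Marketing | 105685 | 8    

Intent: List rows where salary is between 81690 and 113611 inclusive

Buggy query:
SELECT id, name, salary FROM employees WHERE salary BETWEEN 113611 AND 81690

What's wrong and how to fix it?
Bug: BETWEEN expects the lower bound first; with 113611 AND 81690 the range is empty

Fix: Write BETWEEN 81690 AND 113611

Corrected query:
SELECT id, name, salary FROM employees WHERE salary BETWEEN 81690 AND 113611

Result:
id | name  | salary
---+-------+-------
2  | Grace | 101952
3  | Eve   | 84596 
6  | Frank | 105685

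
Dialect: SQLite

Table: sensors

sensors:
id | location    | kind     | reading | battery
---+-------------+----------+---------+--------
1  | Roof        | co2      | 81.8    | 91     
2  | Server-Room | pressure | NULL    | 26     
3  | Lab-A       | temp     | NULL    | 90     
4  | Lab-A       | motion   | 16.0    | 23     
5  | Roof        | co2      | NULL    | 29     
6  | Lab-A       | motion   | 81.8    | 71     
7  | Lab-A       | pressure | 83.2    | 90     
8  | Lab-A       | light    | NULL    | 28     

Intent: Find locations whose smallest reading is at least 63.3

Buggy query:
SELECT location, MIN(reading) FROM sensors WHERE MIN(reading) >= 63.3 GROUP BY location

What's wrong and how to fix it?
Bug: MIN() in WHERE is a misuse of aggregate

Fix: Use HAVING for the per-group MIN condition

Corrected query:
SELECT location, MIN(reading) FROM sensors GROUP BY location HAVING MIN(reading) >= 63.3

Result:
location | MIN(reading)
---------+-------------
Roof     | 81.8        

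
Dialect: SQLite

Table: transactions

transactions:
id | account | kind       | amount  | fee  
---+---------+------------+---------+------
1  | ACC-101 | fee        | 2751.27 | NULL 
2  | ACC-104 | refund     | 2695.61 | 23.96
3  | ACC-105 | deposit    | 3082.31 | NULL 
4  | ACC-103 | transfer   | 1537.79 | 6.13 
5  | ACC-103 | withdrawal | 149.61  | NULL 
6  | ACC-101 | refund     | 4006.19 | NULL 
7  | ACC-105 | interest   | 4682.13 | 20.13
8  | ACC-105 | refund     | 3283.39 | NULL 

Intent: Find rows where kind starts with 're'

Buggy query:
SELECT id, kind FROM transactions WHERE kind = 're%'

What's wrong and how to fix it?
Bug: '=' compares the literal string including the % character; pattern matching needs LIKE

Fix: Replace '=' with LIKE so 're%' is treated as a pattern

Corrected query:
SELECT id, kind FROM transactions WHERE kind LIKE 're%'

Result:
id | kind  
---+-------
2  | refund
6  | refund
8  | refund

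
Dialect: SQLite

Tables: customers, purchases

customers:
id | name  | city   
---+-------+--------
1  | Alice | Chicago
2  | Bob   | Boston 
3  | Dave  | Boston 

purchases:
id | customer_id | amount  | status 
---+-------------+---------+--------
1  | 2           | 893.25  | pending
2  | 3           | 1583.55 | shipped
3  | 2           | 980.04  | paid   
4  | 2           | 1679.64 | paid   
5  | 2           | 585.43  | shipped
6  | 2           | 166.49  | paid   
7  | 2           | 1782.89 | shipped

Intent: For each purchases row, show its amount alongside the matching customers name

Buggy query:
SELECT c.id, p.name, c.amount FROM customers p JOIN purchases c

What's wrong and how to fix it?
Bug: JOIN with no ON clause produces a cartesian product; every purchases row pairs with every customers row

Fix: Add ON c.customer_id = p.id to the JOIN

Corrected query:
SELECT c.id, p.name, c.amount FROM customers p JOIN purchases c ON c.customer_id = p.id

Result:
id | name | amount 
---+------+--------
1  | Bob  | 893.25 
2  | Dave | 1583.55
3  | Bob  | 980.04 
4  | Bob  | 1679.64
5  | Bob  | 585.43 
6  | Bob  | 166.49 
7  | Bob  | 1782.89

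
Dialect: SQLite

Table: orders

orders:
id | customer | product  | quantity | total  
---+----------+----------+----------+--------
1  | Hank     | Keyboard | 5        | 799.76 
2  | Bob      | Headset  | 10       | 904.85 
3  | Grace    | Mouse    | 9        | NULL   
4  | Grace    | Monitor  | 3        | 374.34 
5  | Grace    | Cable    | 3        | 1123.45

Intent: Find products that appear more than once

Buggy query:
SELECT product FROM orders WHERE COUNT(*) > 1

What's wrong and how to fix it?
Bug: WHERE can't reference COUNT(*); aggregates are computed after WHERE

Fix: GROUP BY product, then filter groups with HAVING COUNT(*) > 1

Corrected query:
SELECT product FROM orders GROUP BY product HAVING COUNT(*) > 1

Result:
(no rows)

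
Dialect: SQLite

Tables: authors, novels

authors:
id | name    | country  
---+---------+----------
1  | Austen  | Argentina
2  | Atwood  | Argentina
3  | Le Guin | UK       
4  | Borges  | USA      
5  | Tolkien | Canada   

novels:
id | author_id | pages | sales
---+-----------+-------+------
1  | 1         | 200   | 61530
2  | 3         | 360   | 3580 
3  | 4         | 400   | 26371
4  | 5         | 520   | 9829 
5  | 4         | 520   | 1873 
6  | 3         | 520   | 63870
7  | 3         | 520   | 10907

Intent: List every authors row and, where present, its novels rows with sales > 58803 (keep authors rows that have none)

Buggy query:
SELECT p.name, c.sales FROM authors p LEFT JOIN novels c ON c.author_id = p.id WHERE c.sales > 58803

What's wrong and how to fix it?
Bug: A WHERE condition on the right-hand table after LEFT JOIN drops unmatched parents

Fix: Put 'c.sales > 58803' in the JOIN's ON clause instead of WHERE

Corrected query:
SELECT p.name, c.sales FROM authors p LEFT JOIN novels c ON c.author_id = p.id AND c.sales > 58803

Result:
name    | sales
--------+------
Austen  | 61530
Atwood  | NULL 
Le Guin | 63870
Borges  | NULL 
Tolkien | NULL 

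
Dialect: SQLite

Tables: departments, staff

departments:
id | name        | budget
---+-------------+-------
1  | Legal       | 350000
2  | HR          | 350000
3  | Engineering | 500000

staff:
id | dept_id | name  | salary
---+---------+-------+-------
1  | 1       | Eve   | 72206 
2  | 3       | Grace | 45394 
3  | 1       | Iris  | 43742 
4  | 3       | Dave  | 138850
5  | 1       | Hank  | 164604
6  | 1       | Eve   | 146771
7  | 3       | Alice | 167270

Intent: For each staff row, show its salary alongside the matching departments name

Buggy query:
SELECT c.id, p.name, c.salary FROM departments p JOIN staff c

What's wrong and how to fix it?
Bug: JOIN with no ON clause produces a cartesian product; every staff row pairs with every departments row

Fix: Specify the join condition linking the foreign key to the parent id

Corrected query:
SELECT c.id, p.name, c.salary FROM departments p JOIN staff c ON c.dept_id = p.id

Result:
id | name        | salary
---+-------------+-------
1  | Legal       | 72206 
2  | Engineering | 45394 
3  | Legal       | 43742 
4  | Engineering | 138850
5  | Legal       | 164604
6  | Legal       | 146771
7  | Engineering | 167270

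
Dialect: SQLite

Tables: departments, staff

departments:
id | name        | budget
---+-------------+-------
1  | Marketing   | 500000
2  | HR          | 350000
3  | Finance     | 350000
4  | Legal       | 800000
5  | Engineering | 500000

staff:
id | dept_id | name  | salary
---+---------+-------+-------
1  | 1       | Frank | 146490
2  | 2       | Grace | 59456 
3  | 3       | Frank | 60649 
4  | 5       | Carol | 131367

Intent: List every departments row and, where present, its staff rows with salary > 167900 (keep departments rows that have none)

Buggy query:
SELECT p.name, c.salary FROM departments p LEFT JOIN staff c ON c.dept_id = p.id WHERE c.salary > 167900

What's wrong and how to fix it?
Bug: A WHERE condition on the right-hand table after LEFT JOIN drops unmatched parents

Fix: Move the right-table condition into the ON clause so unmatched parents are kept

Corrected query:
SELECT p.name, c.salary FROM departments p LEFT JOIN staff c ON c.dept_id = p.id AND c.salary > 167900

Result:
name        | salary
------------+-------
Marketing   | NULL  
HR          | NULL  
Finance     | NULL  
Legal       | NULL  
Engineering | NULL  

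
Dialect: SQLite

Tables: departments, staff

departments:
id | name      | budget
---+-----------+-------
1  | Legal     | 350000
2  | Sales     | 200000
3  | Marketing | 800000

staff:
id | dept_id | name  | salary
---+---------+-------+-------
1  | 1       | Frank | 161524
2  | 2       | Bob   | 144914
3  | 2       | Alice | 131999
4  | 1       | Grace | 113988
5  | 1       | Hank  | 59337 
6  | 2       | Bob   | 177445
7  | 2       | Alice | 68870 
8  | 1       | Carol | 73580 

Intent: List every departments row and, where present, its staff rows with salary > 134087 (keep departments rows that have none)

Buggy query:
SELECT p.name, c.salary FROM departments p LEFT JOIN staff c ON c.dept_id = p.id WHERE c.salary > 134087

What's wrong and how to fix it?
Bug: Filtering c.salary in WHERE discards the NULL rows produced by LEFT JOIN, turning it into an inner join

Fix: Move the right-table condition into the ON clause so unmatched parents are kept

Corrected query:
SELECT p.name, c.salary FROM departments p LEFT JOIN staff c ON c.dept_id = p.id AND c.salary > 134087

Result:
name      | salary
----------+-------
Legal     | 161524
Sales     | 144914
Sales     | 177445
Marketing | NULL  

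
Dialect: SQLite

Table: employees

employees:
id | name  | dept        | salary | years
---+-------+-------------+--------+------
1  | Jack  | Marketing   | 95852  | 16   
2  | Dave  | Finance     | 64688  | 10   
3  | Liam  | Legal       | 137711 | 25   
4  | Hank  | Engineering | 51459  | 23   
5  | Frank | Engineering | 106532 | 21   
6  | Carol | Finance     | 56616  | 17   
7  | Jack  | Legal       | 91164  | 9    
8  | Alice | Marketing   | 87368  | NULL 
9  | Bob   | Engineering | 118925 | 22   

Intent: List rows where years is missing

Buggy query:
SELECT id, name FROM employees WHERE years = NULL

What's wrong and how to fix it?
Bug: '= NULL' is always unknown in SQL three-valued logic, so no rows match

Fix: Replace '= NULL' with 'IS NULL'

Corrected query:
SELECT id, name FROM employees WHERE years IS NULL

Result:
id | name 
---+------
8  | Alice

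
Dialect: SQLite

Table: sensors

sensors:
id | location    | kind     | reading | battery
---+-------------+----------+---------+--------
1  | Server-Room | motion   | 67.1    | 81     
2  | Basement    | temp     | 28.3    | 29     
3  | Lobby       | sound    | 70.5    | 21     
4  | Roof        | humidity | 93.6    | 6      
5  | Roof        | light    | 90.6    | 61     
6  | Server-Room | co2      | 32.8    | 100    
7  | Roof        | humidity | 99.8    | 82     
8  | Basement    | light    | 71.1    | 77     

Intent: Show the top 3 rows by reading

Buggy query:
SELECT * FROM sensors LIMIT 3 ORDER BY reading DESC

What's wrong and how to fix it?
Bug: ORDER BY cannot follow LIMIT; LIMIT is the final clause

Fix: Sort with ORDER BY, then apply LIMIT

Corrected query:
SELECT * FROM sensors ORDER BY reading DESC LIMIT 3

Result:
id | location | kind     | reading | battery
---+----------+----------+---------+--------
7  | Roof     | humidity | 99.8    | 82     
4  | Roof     | humidity | 93.6    | 6      
5  | Roof     | light    | 90.6    | 61     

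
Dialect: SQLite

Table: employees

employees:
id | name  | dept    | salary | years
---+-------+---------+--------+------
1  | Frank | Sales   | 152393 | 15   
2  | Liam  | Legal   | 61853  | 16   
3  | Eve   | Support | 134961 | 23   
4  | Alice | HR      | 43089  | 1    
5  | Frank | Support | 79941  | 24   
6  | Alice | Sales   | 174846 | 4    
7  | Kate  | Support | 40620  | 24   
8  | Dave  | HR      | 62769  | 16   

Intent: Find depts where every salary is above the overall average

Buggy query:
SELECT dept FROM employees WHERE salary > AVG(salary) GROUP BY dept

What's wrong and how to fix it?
Bug: AVG() is an aggregate; it can't sit directly in WHERE

Fix: Use a subquery for AVG and a HAVING MIN(...) filter so the condition holds for every row in the group

Corrected query:
SELECT dept FROM employees GROUP BY dept HAVING MIN(salary) > (SELECT AVG(salary) FROM employees)

Result:
dept 
-----
Sales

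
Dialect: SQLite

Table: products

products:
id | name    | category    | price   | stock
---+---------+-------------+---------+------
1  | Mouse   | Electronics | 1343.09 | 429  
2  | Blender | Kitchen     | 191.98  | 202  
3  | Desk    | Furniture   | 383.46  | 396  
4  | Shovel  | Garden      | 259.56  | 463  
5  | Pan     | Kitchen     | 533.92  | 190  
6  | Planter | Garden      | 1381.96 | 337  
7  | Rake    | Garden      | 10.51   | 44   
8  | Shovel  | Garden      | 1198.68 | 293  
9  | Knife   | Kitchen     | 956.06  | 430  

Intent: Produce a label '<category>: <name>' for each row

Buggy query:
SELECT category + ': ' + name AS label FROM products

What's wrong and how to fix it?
Bug: '+' is numeric addition; on text columns SQLite converts them to 0 instead of concatenating

Fix: Use the || operator for string concatenation

Corrected query:
SELECT category || ': ' || name AS label FROM products

Result:
label             
------------------
Electronics: Mouse
Kitchen: Blender  
Furniture: Desk   
Garden: Shovel    
Kitchen: Pan      
Garden: Planter   
Garden: Rake      
Garden: Shovel    
Kitchen: Knife    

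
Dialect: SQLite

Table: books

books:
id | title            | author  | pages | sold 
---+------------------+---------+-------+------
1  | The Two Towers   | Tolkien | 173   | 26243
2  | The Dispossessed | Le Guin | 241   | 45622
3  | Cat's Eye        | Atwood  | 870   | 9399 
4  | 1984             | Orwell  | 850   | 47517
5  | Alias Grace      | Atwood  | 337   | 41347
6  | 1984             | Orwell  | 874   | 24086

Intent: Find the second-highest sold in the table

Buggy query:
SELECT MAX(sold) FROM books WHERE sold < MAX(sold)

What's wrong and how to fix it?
Bug: MAX(sold) on the right of the comparison is an aggregate-in-WHERE error

Fix: Put the inner MAX in a scalar subquery

Corrected query:
SELECT MAX(sold) FROM books WHERE sold < (SELECT MAX(sold) FROM books)

Result:
MAX(sold)
---------
45622    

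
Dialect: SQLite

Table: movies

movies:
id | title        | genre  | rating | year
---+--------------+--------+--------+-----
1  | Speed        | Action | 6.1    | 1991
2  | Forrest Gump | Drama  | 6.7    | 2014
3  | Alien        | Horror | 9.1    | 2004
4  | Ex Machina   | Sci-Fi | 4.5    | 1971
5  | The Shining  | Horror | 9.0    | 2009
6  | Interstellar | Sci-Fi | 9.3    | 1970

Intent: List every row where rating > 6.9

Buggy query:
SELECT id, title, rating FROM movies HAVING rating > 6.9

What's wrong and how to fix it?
Bug: This is a non-aggregate query (no GROUP BY, no aggregates), so in SQLite the HAVING clause is invalid here; a row-level condition belongs in WHERE

Fix: Use WHERE for row-level filtering

Corrected query:
SELECT id, title, rating FROM movies WHERE rating > 6.9

Result:
id | title        | rating
---+--------------+-------
3  | Alien        | 9.1   
5  | The Shining  | 9     
6  | Interstellar | 9.3   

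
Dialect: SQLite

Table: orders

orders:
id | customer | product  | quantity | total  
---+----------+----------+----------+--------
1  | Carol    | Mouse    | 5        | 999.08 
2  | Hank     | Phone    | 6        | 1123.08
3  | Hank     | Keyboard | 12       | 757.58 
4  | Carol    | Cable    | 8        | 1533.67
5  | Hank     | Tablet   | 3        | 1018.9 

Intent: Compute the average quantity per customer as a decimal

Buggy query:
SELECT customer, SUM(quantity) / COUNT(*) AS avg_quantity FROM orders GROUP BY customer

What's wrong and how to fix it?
Bug: Both operands are integers, so '/' performs integer division and truncates

Fix: Cast one side to REAL so the division keeps the fractional part

Corrected query:
SELECT customer, SUM(quantity) * 1.0 / COUNT(*) AS avg_quantity FROM orders GROUP BY customer

Result:
customer | avg_quantity
---------+-------------
Carol    | 6.5         
Hank     | 7           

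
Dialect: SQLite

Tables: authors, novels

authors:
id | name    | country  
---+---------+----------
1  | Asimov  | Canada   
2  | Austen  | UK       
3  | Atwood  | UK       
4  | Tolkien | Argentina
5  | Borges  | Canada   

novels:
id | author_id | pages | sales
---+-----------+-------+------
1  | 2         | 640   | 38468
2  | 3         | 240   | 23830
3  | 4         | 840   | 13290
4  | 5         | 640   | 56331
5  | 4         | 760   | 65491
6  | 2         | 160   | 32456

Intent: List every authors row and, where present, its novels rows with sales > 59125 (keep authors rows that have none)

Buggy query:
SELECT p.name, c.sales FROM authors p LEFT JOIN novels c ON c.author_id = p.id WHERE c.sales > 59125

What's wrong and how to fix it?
Bug: Filtering c.sales in WHERE discards the NULL rows produced by LEFT JOIN, turning it into an inner join

Fix: Put 'c.sales > 59125' in the JOIN's ON clause instead of WHERE

Corrected query:
SELECT p.name, c.sales FROM authors p LEFT JOIN novels c ON c.author_id = p.id AND c.sales > 59125

Result:
name    | sales
--------+------
Asimov  | NULL 
Austen  | NULL 
Atwood  | NULL 
Tolkien | 65491
Borges  | NULL 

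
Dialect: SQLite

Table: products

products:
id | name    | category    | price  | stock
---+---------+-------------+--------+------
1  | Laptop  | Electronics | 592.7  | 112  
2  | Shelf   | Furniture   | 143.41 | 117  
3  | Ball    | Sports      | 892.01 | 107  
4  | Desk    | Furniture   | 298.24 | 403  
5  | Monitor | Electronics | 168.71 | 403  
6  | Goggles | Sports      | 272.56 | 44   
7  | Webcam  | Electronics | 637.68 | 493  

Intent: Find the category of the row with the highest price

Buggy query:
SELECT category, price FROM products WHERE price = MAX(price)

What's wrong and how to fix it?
Bug: WHERE is evaluated per row; an aggregate over the whole table isn't defined there

Fix: Wrap MAX in a scalar subquery so WHERE compares against a single value

Corrected query:
SELECT category, price FROM products WHERE price = (SELECT MAX(price) FROM products)

Result:
category | price 
---------+-------
Sports   | 892.01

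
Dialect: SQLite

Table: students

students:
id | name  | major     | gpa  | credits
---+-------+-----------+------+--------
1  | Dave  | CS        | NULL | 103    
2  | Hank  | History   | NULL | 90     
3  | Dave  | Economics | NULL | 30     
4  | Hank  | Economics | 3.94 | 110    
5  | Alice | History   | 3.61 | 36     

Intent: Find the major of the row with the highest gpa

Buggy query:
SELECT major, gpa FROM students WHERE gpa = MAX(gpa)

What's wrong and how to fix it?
Bug: WHERE is evaluated per row; an aggregate over the whole table isn't defined there

Fix: Wrap MAX in a scalar subquery so WHERE compares against a single value

Corrected query:
SELECT major, gpa FROM students WHERE gpa = (SELECT MAX(gpa) FROM students)

Result:
major     | gpa 
----------+-----
Economics | 3.94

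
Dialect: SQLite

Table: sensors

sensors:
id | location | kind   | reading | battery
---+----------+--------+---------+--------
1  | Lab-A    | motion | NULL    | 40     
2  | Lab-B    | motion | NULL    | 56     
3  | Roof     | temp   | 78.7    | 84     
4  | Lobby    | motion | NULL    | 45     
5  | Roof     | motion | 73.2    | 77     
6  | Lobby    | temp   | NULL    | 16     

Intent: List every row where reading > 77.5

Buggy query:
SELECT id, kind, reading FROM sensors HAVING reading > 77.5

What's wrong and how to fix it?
Bug: HAVING filters the output of aggregation, but this query has no GROUP BY and no aggregate functions, so SQLite rejects it (HAVING clause on a non-aggregate query); the condition here is per row

Fix: Use WHERE for row-level filtering

Corrected query:
SELECT id, kind, reading FROM sensors WHERE reading > 77.5

Result:
id | kind | reading
---+------+--------
3  | temp | 78.7   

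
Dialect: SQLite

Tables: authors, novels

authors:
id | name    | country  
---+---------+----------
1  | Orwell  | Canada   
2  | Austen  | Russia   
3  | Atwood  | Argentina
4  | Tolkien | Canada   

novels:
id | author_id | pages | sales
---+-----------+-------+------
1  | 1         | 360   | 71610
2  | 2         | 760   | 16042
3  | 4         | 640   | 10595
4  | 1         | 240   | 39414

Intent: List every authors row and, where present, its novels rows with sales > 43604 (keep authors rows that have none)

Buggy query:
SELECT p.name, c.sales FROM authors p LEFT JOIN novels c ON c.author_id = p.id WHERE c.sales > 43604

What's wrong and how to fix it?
Bug: A WHERE condition on the right-hand table after LEFT JOIN drops unmatched parents

Fix: Move the right-table condition into the ON clause so unmatched parents are kept

Corrected query:
SELECT p.name, c.sales FROM authors p LEFT JOIN novels c ON c.author_id = p.id AND c.sales > 43604

Result:
name    | sales
--------+------
Orwell  | 71610
Austen  | NULL 
Atwood  | NULL 
Tolkien | NULL 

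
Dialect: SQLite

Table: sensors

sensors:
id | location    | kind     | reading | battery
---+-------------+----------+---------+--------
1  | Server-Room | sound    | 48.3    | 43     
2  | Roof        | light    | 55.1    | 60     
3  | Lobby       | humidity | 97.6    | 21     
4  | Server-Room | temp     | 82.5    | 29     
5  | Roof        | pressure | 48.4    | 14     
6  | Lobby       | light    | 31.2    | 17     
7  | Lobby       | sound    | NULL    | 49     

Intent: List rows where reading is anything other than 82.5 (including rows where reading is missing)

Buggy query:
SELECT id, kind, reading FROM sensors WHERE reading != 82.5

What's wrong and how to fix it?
Bug: 'reading != 82.5' is unknown when reading is NULL, so NULL rows are silently excluded

Fix: Add an explicit OR reading IS NULL to include the missing-value rows

Corrected query:
SELECT id, kind, reading FROM sensors WHERE reading != 82.5 OR reading IS NULL

Result:
id | kind     | reading
---+----------+--------
1  | sound    | 48.3   
2  | light    | 55.1   
3  | humidity | 97.6   
5  | pressure | 48.4   
6  | light    | 31.2   
7  | sound    | NULL   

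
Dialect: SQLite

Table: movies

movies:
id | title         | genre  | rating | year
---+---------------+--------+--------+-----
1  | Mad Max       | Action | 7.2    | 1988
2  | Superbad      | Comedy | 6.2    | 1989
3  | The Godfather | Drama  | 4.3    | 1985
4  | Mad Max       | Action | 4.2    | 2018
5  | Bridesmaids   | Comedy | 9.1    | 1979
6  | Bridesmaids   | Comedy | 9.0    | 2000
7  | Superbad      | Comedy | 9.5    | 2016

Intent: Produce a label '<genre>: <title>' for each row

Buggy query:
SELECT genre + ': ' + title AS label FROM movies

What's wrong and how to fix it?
Bug: '+' is numeric addition; on text columns SQLite converts them to 0 instead of concatenating

Fix: Use the || operator for string concatenation

Corrected query:
SELECT genre || ': ' || title AS label FROM movies

Result:
label               
--------------------
Action: Mad Max     
Comedy: Superbad    
Drama: The Godfather
Action: Mad Max     
Comedy: Bridesmaids 
Comedy: Bridesmaids 
Comedy: Superbad    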